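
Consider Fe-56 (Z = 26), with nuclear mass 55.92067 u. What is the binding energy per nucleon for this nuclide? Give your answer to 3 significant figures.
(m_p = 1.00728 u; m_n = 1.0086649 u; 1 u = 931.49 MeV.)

Σm = 26·m_p + 30·m_n = 26.18928 + 30.2599470 = 56.4492270 u
The mass defect is 56.4492270 − 55.92067 = 0.5285570 u.
Converting to energy: 0.5285570 u × 931.49 MeV/u = 492.346 MeV
Per nucleon: 492.346 / 56 = 8.792 MeV

8.79 MeV/nucleon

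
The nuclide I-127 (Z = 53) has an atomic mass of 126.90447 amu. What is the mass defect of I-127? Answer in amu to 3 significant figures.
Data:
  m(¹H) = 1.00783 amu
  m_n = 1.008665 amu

1.15 amu

Mass of separated nucleons = 53(1.00783) + 74(1.008665) = 53.41499 + 74.641210 = 128.056200 amu
Mass defect Δm = 128.056200 − 126.90447 = 1.151730 amu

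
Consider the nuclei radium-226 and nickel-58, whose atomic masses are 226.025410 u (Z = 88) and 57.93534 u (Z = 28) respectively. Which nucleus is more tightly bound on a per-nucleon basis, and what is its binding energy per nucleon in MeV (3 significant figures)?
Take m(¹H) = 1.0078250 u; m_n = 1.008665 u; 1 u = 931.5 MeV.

nickel-58; 8.73 MeV/nucleon

radium-226: Σm = 88(1.0078250) + 138(1.008665) = 227.8843700 u; Δm = 1.8589600 u; E_B = 1731.6 MeV; E_B/A = 7.662 MeV
nickel-58: Σm = 28(1.0078250) + 30(1.008665) = 58.4790500 u; Δm = 0.5437100 u; E_B = 506.47 MeV; E_B/A = 8.732 MeV
nickel-58 has the higher binding energy per nucleon, so it is the more tightly bound nucleus.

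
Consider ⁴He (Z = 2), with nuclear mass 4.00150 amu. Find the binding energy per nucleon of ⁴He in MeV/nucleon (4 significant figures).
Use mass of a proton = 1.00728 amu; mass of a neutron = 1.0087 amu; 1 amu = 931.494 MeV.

7.093 MeV/nucleon

With 2 protons and 2 neutrons (A = 4):
Mass of separated nucleons = 2(1.00728) + 2(1.0087) = 2.01456 + 2.0174 = 4.03196 amu
Δm = 4.03196 − 4.00150 = 0.03046 amu
Converting to energy: 0.03046 amu × 931.494 MeV/amu = 28.3733 MeV
Dividing by A = 4 gives 7.093 MeV per nucleon.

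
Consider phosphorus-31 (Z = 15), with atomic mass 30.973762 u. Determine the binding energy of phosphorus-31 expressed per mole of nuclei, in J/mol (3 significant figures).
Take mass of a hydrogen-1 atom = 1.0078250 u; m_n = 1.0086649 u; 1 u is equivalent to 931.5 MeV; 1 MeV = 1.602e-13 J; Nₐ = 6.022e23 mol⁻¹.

With 15 protons and 16 neutrons (A = 31):
Mass of separated nucleons = 15(1.0078250) + 16(1.0086649) = 15.1173750 + 16.1386384 = 31.2560134 u
The mass defect is 31.2560134 − 30.973762 = 0.2822514 u.
E_B = 0.2822514 × 931.5 = 262.917 MeV
Per nucleus in joules: 262.917 MeV × 1.602e-13 J/MeV = 4.2119e-11 J
Per mole: 4.2119e-11 J × 6.022e23 mol⁻¹ = 2.5364e+13 J/mol

2.54e+13 J/mol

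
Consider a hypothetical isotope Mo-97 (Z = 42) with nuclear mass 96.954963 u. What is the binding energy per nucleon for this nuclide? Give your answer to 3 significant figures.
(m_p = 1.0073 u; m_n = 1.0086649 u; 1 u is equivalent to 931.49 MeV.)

Total constituent mass: 42 × 1.0073 + 55 × 1.0086649 = 97.7831695 u
The mass defect is 97.7831695 − 96.954963 = 0.8282065 u.
Converting to energy: 0.8282065 u × 931.49 MeV/u = 771.466 MeV
Per nucleon: 771.466 / 97 = 7.953 MeV

7.95 MeV/nucleon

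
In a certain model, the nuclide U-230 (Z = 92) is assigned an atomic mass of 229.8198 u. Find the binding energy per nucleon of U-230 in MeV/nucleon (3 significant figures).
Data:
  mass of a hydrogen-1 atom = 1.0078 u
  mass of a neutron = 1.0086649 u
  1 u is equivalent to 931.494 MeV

Z = 92, so N = A − Z = 230 − 92 = 138.
Mass of separated nucleons = 92(1.0078) + 138(1.0086649) = 92.7176 + 139.1957562 = 231.9133562 u
Δm = 231.9133562 − 229.8198 = 2.0935562 u
E_B = 2.0935562 × 931.494 = 1950.14 MeV
Per nucleon: 1950.14 / 230 = 8.479 MeV

8.48 MeV/nucleon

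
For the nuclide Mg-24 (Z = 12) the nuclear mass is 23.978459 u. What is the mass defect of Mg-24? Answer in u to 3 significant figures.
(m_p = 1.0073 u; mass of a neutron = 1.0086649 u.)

0.213 u

Z = 12, so N = A − Z = 24 − 12 = 12.
Total constituent mass: 12 × 1.0073 + 12 × 1.0086649 = 24.1915788 u
The mass defect is 24.1915788 − 23.978459 = 0.2131198 u.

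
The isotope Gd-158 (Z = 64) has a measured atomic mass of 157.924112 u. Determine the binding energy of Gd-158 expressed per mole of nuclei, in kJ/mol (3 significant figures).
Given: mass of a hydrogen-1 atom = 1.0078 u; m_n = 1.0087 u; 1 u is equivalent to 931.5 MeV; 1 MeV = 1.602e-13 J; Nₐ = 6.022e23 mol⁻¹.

Total constituent mass: 64 × 1.0078 + 94 × 1.0087 = 159.3170 u
Δm = 159.3170 − 157.924112 = 1.392888 u
Binding energy = Δm·c² = 1.392888 × 931.5 MeV/u = 1297.48 MeV
Per nucleus in joules: 1297.48 MeV × 1.602e-13 J/MeV = 2.0786e-10 J
Per mole: 2.0786e-10 J × 6.022e23 mol⁻¹ = 1.2517e+14 J/mol

1.25e+11 kJ/mol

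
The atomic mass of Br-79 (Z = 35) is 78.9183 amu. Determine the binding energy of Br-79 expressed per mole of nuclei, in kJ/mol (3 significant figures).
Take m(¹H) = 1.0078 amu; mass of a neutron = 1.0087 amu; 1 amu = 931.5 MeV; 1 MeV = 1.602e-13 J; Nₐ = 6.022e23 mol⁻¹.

The nucleus contains 35 protons and 79 − 35 = 44 neutrons.
Total constituent mass: 35 × 1.0078 + 44 × 1.0087 = 79.6558 amu
The mass defect is 79.6558 − 78.9183 = 0.7375 amu.
Binding energy = Δm·c² = 0.7375 × 931.5 MeV/amu = 686.981 MeV
Per nucleus in joules: 686.981 MeV × 1.602e-13 J/MeV = 1.1005e-10 J
Per mole: 1.1005e-10 J × 6.022e23 mol⁻¹ = 6.6272e+13 J/mol

6.63e+10 kJ/mol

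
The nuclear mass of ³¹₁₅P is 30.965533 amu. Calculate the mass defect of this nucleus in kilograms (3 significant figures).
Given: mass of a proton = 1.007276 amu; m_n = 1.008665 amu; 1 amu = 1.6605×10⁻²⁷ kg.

Σm = 15·m_p + 16·m_n = 15.109140 + 16.138640 = 31.247780 amu
Δm = 31.247780 − 30.965533 = 0.282247 amu
In SI units: 0.282247 amu × 1.6605×10⁻²⁷ kg/amu = 4.6867e-28 kg

4.69e-28 kg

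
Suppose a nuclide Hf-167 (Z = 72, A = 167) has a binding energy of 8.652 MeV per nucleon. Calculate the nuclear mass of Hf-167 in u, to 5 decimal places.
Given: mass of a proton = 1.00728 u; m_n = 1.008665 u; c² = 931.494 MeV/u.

Total binding energy = 167 × 8.652 = 1444.884 MeV
Mass defect = 1444.884 MeV / (931.494 MeV/u) = 1.5511469 u
Constituent mass = 72(1.00728) + 95(1.008665) = 168.347335 u
Nuclear mass = 168.347335 − 1.5511469 = 166.7961881 u ≈ 166.79619 u (to 5 decimal places)

166.79619 u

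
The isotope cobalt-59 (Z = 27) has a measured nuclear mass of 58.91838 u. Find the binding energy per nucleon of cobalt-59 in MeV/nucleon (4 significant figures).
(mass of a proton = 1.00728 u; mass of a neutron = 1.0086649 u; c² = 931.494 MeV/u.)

8.770 MeV/nucleon

The nucleus contains 27 protons and 59 − 27 = 32 neutrons.
Total constituent mass: 27 × 1.00728 + 32 × 1.0086649 = 59.4738368 u
Δm = 59.4738368 − 58.91838 = 0.5554568 u
E_B = 0.5554568 × 931.494 = 517.405 MeV
BE/A = 517.405 MeV / 59 = 8.770 MeV/nucleon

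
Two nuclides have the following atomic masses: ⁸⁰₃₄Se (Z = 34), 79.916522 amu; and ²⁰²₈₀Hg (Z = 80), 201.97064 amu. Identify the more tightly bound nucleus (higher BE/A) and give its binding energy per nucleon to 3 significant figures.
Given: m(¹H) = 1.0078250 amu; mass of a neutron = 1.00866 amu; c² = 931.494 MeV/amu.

⁸⁰₃₄Se; 8.71 MeV/nucleon

⁸⁰₃₄Se: Σm = 34(1.0078250) + 46(1.00866) = 80.6644100 amu; Δm = 0.7478880 amu; E_B = 696.65 MeV; E_B/A = 8.708 MeV
²⁰²₈₀Hg: Σm = 80(1.0078250) + 122(1.00866) = 203.6825200 amu; Δm = 1.7118800 amu; E_B = 1594.6 MeV; E_B/A = 7.894 MeV
⁸⁰₃₄Se has the higher binding energy per nucleon, so it is the more tightly bound nucleus.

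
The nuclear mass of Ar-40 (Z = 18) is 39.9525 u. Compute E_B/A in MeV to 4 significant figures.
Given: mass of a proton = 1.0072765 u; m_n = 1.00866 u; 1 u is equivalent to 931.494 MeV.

Z = 18, so N = A − Z = 40 − 18 = 22.
Total constituent mass: 18 × 1.0072765 + 22 × 1.00866 = 40.3214970 u
The mass defect is 40.3214970 − 39.9525 = 0.3689970 u.
Binding energy = Δm·c² = 0.3689970 × 931.494 MeV/u = 343.718 MeV
BE/A = 343.718 MeV / 40 = 8.593 MeV/nucleon

8.593 MeV/nucleon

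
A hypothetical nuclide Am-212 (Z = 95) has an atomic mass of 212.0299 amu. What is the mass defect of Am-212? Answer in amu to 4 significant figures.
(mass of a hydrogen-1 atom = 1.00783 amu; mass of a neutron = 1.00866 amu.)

1.727 amu

Z = 95, so N = A − Z = 212 − 95 = 117.
Total constituent mass: 95 × 1.00783 + 117 × 1.00866 = 213.75707 amu
The mass defect is 213.75707 − 212.0299 = 1.72717 amu.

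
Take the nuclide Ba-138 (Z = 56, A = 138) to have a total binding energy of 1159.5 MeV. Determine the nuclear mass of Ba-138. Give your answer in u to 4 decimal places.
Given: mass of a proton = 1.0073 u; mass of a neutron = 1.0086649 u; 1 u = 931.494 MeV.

Mass defect = 1159.5 MeV / (931.494 MeV/u) = 1.244775 u
Constituent mass = 56(1.0073) + 82(1.0086649) = 139.1193218 u
Nuclear mass = 139.1193218 − 1.244775 = 137.8745468 u ≈ 137.8745 u (to 4 decimal places)

137.8745 u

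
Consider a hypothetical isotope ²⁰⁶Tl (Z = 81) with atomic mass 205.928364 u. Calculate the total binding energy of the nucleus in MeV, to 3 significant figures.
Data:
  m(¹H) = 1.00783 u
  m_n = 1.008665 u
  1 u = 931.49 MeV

Z = 81, so N = A − Z = 206 − 81 = 125.
Total constituent mass: 81 × 1.00783 + 125 × 1.008665 = 207.717355 u
Mass defect Δm = 207.717355 − 205.928364 = 1.788991 u
Binding energy = Δm·c² = 1.788991 × 931.49 MeV/u = 1666.43 MeV

1670 MeV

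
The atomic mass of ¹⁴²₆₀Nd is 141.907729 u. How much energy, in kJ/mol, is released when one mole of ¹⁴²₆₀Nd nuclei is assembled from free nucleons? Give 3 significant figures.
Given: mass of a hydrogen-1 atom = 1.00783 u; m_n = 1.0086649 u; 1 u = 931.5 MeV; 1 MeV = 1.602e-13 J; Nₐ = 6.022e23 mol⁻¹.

Mass of separated nucleons = 60(1.00783) + 82(1.0086649) = 60.46980 + 82.7105218 = 143.1803218 u
The mass defect is 143.1803218 − 141.907729 = 1.2725928 u.
Binding energy = Δm·c² = 1.2725928 × 931.5 MeV/u = 1185.42 MeV
Per nucleus in joules: 1185.42 MeV × 1.602e-13 J/MeV = 1.8990e-10 J
Per mole: 1.8990e-10 J × 6.022e23 mol⁻¹ = 1.1436e+14 J/mol

1.14e+11 kJ/mol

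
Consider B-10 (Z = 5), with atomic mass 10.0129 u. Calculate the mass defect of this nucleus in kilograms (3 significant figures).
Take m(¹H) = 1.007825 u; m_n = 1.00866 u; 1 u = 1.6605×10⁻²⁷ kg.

1.15e-28 kg

The nucleus contains 5 protons and 10 − 5 = 5 neutrons.
Mass of separated nucleons = 5(1.007825) + 5(1.00866) = 5.039125 + 5.04330 = 10.082425 u
Mass defect Δm = 10.082425 − 10.0129 = 0.069525 u
In SI units: 0.069525 u × 1.6605×10⁻²⁷ kg/u = 1.1545e-28 kg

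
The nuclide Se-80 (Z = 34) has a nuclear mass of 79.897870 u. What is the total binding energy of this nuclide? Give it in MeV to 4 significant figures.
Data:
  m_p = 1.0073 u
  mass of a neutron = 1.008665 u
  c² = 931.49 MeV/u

Σm = 34·m_p + 46·m_n = 34.2482 + 46.398590 = 80.646790 u
The mass defect is 80.646790 − 79.897870 = 0.748920 u.
E_B = 0.748920 × 931.49 = 697.611 MeV

697.6 MeV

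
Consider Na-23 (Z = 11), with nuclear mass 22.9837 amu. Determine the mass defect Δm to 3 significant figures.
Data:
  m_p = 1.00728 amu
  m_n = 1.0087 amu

0.201 amu

Mass of separated nucleons = 11(1.00728) + 12(1.0087) = 11.08008 + 12.1044 = 23.18448 amu
The mass defect is 23.18448 − 22.9837 = 0.20078 amu.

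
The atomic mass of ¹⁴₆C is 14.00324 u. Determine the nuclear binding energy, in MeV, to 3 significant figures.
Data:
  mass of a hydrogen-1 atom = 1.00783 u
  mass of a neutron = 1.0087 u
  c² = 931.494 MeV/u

The nucleus contains 6 protons and 14 − 6 = 8 neutrons.
Total constituent mass: 6 × 1.00783 + 8 × 1.0087 = 14.11658 u
Δm = 14.11658 − 14.00324 = 0.11334 u
E_B = 0.11334 × 931.494 = 105.576 MeV

106 MeV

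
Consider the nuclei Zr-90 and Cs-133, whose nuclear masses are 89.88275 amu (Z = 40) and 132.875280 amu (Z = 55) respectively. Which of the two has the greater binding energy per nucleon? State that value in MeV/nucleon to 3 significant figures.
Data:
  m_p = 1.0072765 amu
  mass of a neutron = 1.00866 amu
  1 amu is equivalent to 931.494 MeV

Zr-90; 8.71 MeV/nucleon

Zr-90: Σm = 40(1.0072765) + 50(1.00866) = 90.7240600 amu; Δm = 0.8413100 amu; E_B = 783.68 MeV; E_B/A = 8.708 MeV
Cs-133: Σm = 55(1.0072765) + 78(1.00866) = 134.0756875 amu; Δm = 1.2004075 amu; E_B = 1118.17 MeV; E_B/A = 8.407 MeV
Zr-90 has the higher binding energy per nucleon, so it is the more tightly bound nucleus.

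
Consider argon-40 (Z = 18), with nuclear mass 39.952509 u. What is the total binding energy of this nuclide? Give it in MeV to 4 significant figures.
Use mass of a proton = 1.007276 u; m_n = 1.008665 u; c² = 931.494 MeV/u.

343.8 MeV

The nucleus contains 18 protons and 40 − 18 = 22 neutrons.
Σm = 18·m_p + 22·m_n = 18.130968 + 22.190630 = 40.321598 u
Mass defect Δm = 40.321598 − 39.952509 = 0.369089 u
Binding energy = Δm·c² = 0.369089 × 931.494 MeV/u = 343.804 MeV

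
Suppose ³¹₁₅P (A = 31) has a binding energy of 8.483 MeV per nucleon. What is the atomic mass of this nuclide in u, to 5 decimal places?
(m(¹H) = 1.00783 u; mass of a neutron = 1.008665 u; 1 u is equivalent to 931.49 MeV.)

Total binding energy = 31 × 8.483 = 262.973 MeV
Mass defect = 262.973 MeV / (931.49 MeV/u) = 0.2823144 u
Constituent mass = 15(1.00783) + 16(1.008665) = 31.256090 u
Atomic mass = 31.256090 − 0.2823144 = 30.9737756 u ≈ 30.97378 u (to 5 decimal places)

30.97378 u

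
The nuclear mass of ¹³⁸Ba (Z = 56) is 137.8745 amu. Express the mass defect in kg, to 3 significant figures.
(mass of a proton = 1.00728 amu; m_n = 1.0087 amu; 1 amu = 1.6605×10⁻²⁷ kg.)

With 56 protons and 82 neutrons (A = 138):
Total constituent mass: 56 × 1.00728 + 82 × 1.0087 = 139.12108 amu
Mass defect Δm = 139.12108 − 137.8745 = 1.24658 amu
In SI units: 1.24658 amu × 1.6605×10⁻²⁷ kg/amu = 2.0699e-27 kg

2.07e-27 kg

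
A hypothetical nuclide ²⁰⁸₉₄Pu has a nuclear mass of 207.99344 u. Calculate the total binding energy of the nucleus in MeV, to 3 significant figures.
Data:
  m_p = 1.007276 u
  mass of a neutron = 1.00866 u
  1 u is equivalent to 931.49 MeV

1560 MeV

Z = 94, so N = A − Z = 208 − 94 = 114.
Mass of separated nucleons = 94(1.007276) + 114(1.00866) = 94.683944 + 114.98724 = 209.671184 u
Mass defect Δm = 209.671184 − 207.99344 = 1.677744 u
Converting to energy: 1.677744 u × 931.49 MeV/u = 1562.80 MeV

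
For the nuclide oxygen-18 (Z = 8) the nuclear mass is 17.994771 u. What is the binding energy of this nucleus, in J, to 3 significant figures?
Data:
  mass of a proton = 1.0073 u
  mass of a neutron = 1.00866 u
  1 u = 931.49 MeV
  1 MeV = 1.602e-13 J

2.24e-11 J

Σm = 8·m_p + 10·m_n = 8.0584 + 10.08660 = 18.14500 u
Δm = 18.14500 − 17.994771 = 0.150229 u
E_B = 0.150229 × 931.49 = 139.937 MeV
In joules: 139.937 MeV × 1.602e-13 J/MeV = 2.2418e-11 J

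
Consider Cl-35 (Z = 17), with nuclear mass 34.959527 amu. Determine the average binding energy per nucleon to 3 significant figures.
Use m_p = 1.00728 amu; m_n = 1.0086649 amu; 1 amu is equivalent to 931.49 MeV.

The nucleus contains 17 protons and 35 − 17 = 18 neutrons.
Σm = 17·m_p + 18·m_n = 17.12376 + 18.1559682 = 35.2797282 amu
Mass defect Δm = 35.2797282 − 34.959527 = 0.3202012 amu
E_B = 0.3202012 × 931.49 = 298.264 MeV
Per nucleon: 298.264 / 35 = 8.522 MeV

8.52 MeV/nucleon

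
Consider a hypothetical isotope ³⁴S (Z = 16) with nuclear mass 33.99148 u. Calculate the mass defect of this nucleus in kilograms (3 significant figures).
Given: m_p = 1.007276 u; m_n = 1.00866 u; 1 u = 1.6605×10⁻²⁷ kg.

Z = 16, so N = A − Z = 34 − 16 = 18.
Mass of separated nucleons = 16(1.007276) + 18(1.00866) = 16.116416 + 18.15588 = 34.272296 u
The mass defect is 34.272296 − 33.99148 = 0.280816 u.
In SI units: 0.280816 u × 1.6605×10⁻²⁷ kg/u = 4.6629e-28 kg

4.66e-28 kg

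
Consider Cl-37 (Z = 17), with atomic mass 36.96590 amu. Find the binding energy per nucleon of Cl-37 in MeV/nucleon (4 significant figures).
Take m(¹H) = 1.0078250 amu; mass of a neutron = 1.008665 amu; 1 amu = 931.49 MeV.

Mass of separated nucleons = 17(1.0078250) + 20(1.008665) = 17.1330250 + 20.173300 = 37.3063250 amu
Mass defect Δm = 37.3063250 − 36.96590 = 0.3404250 amu
E_B = 0.3404250 × 931.49 = 317.102 MeV
Per nucleon: 317.102 / 37 = 8.570 MeV

8.570 MeV/nucleon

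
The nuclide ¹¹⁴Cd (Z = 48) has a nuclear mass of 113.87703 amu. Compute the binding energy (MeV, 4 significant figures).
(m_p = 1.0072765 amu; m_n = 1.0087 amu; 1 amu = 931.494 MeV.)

With 48 protons and 66 neutrons (A = 114):
Mass of separated nucleons = 48(1.0072765) + 66(1.0087) = 48.3492720 + 66.5742 = 114.9234720 amu
Mass defect Δm = 114.9234720 − 113.87703 = 1.0464420 amu
Converting to energy: 1.0464420 amu × 931.494 MeV/amu = 974.754 MeV

974.8 MeV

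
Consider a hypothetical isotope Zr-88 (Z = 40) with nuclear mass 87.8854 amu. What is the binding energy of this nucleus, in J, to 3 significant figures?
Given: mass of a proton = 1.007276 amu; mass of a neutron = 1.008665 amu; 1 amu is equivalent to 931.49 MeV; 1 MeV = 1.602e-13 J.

1.23e-10 J

The nucleus contains 40 protons and 88 − 40 = 48 neutrons.
Σm = 40·m_p + 48·m_n = 40.291040 + 48.415920 = 88.706960 amu
The mass defect is 88.706960 − 87.8854 = 0.821560 amu.
Binding energy = Δm·c² = 0.821560 × 931.49 MeV/amu = 765.275 MeV
In joules: 765.275 MeV × 1.602e-13 J/MeV = 1.2260e-10 J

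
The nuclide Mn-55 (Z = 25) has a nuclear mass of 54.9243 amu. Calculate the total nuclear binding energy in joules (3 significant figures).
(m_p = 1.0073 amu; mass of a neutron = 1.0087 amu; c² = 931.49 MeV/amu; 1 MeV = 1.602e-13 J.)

7.75e-11 J

Total constituent mass: 25 × 1.0073 + 30 × 1.0087 = 55.4435 amu
The mass defect is 55.4435 − 54.9243 = 0.5192 amu.
Binding energy = Δm·c² = 0.5192 × 931.49 MeV/amu = 483.630 MeV
In joules: 483.630 MeV × 1.602e-13 J/MeV = 7.7478e-11 J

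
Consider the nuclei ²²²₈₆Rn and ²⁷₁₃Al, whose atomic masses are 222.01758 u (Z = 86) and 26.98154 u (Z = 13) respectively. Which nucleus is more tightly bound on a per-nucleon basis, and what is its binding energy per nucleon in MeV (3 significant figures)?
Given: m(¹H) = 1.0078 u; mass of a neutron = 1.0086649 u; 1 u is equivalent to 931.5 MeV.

²⁷₁₃Al; 8.32 MeV/nucleon

²²²₈₆Rn: Σm = 86(1.0078) + 136(1.0086649) = 223.8492264 u; Δm = 1.8316464 u; E_B = 1706.18 MeV; E_B/A = 7.685 MeV
²⁷₁₃Al: Σm = 13(1.0078) + 14(1.0086649) = 27.2227086 u; Δm = 0.2411686 u; E_B = 224.65 MeV; E_B/A = 8.320 MeV
²⁷₁₃Al has the higher binding energy per nucleon, so it is the more tightly bound nucleus.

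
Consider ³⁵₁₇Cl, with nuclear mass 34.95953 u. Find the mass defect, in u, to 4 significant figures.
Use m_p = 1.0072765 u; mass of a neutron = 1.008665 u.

0.3201 u

Z = 17, so N = A − Z = 35 − 17 = 18.
Σm = 17·m_p + 18·m_n = 17.1237005 + 18.155970 = 35.2796705 u
Δm = 35.2796705 − 34.95953 = 0.3201405 u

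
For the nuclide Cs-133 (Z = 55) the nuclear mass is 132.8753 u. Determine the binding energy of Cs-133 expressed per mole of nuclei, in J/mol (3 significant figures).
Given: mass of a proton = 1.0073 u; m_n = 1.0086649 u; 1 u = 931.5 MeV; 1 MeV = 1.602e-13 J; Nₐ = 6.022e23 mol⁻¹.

Σm = 55·m_p + 78·m_n = 55.4015 + 78.6758622 = 134.0773622 u
Δm = 134.0773622 − 132.8753 = 1.2020622 u
E_B = 1.2020622 × 931.5 = 1119.72 MeV
Per nucleus in joules: 1119.72 MeV × 1.602e-13 J/MeV = 1.7938e-10 J
Per mole: 1.7938e-10 J × 6.022e23 mol⁻¹ = 1.0802e+14 J/mol

1.08e+14 J/mol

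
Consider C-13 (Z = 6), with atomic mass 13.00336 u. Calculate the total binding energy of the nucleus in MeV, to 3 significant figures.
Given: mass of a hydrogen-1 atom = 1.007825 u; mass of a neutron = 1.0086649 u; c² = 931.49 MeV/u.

97.1 MeV

The nucleus contains 6 protons and 13 − 6 = 7 neutrons.
Σm = 6·m(¹H) + 7·m_n = 6.046950 + 7.0606543 = 13.1076043 u
Mass defect Δm = 13.1076043 − 13.00336 = 0.1042443 u
E_B = 0.1042443 × 931.49 = 97.1025 MeV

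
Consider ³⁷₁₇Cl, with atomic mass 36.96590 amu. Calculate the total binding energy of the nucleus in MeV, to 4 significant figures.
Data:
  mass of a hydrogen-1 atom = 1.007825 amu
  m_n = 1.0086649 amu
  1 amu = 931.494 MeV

317.1 MeV

Z = 17, so N = A − Z = 37 − 17 = 20.
Mass of separated nucleons = 17(1.007825) + 20(1.0086649) = 17.133025 + 20.1732980 = 37.3063230 amu
Mass defect Δm = 37.3063230 − 36.96590 = 0.3404230 amu
Converting to energy: 0.3404230 amu × 931.494 MeV/amu = 317.102 MeV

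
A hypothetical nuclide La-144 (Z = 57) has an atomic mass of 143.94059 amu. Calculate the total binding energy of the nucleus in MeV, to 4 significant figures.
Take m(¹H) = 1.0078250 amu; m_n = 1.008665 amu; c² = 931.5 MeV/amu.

Total constituent mass: 57 × 1.0078250 + 87 × 1.008665 = 145.1998800 amu
Δm = 145.1998800 − 143.94059 = 1.2592900 amu
Converting to energy: 1.2592900 amu × 931.5 MeV/amu = 1173.03 MeV

1173 MeV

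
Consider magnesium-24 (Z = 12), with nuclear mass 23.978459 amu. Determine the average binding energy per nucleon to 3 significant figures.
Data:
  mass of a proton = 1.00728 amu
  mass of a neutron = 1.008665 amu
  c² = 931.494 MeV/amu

8.26 MeV/nucleon

The nucleus contains 12 protons and 24 − 12 = 12 neutrons.
Mass of separated nucleons = 12(1.00728) + 12(1.008665) = 12.08736 + 12.103980 = 24.191340 amu
The mass defect is 24.191340 − 23.978459 = 0.212881 amu.
E_B = 0.212881 × 931.494 = 198.297 MeV
BE/A = 198.297 MeV / 24 = 8.262 MeV/nucleon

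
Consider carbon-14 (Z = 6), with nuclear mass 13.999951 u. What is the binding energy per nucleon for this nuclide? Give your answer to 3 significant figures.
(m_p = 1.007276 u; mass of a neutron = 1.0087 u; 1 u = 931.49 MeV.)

Mass of separated nucleons = 6(1.007276) + 8(1.0087) = 6.043656 + 8.0696 = 14.113256 u
The mass defect is 14.113256 − 13.999951 = 0.113305 u.
Converting to energy: 0.113305 u × 931.49 MeV/u = 105.542 MeV
Dividing by A = 14 gives 7.539 MeV per nucleon.

7.54 MeV/nucleon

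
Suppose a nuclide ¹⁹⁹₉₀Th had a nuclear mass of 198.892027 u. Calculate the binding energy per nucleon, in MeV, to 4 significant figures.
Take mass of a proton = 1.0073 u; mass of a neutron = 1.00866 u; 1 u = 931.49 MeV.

7.999 MeV/nucleon

The nucleus contains 90 protons and 199 − 90 = 109 neutrons.
Mass of separated nucleons = 90(1.0073) + 109(1.00866) = 90.6570 + 109.94394 = 200.60094 u
Mass defect Δm = 200.60094 − 198.892027 = 1.708913 u
Converting to energy: 1.708913 u × 931.49 MeV/u = 1591.84 MeV
Per nucleon: 1591.84 / 199 = 7.999 MeV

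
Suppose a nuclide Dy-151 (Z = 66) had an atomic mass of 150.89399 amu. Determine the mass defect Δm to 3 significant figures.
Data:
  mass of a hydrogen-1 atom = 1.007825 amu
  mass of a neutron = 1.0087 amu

1.36 amu

With 66 protons and 85 neutrons (A = 151):
Σm = 66·m(¹H) + 85·m_n = 66.516450 + 85.7395 = 152.255950 amu
Mass defect Δm = 152.255950 − 150.89399 = 1.361960 amu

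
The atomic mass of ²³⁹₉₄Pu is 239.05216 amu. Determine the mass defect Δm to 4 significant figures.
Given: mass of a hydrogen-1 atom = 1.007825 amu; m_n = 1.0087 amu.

With 94 protons and 145 neutrons (A = 239):
Σm = 94·m(¹H) + 145·m_n = 94.735550 + 146.2615 = 240.997050 amu
The mass defect is 240.997050 − 239.05216 = 1.944890 amu.

1.945 amu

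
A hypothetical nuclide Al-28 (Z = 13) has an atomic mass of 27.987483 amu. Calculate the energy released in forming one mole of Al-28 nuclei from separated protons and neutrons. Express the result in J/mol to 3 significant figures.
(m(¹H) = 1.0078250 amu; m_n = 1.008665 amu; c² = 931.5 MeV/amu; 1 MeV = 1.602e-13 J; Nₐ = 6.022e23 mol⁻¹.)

2.19e+13 J/mol

Z = 13, so N = A − Z = 28 − 13 = 15.
Total constituent mass: 13 × 1.0078250 + 15 × 1.008665 = 28.2317000 amu
Mass defect Δm = 28.2317000 − 27.987483 = 0.2442170 amu
Converting to energy: 0.2442170 amu × 931.5 MeV/amu = 227.488 MeV
Per nucleus in joules: 227.488 MeV × 1.602e-13 J/MeV = 3.6444e-11 J
Per mole: 3.6444e-11 J × 6.022e23 mol⁻¹ = 2.1947e+13 J/mol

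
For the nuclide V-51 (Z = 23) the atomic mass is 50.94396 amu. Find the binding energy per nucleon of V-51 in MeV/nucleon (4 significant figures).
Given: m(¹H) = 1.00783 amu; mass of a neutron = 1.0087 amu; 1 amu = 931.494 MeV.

8.762 MeV/nucleon

The nucleus contains 23 protons and 51 − 23 = 28 neutrons.
Σm = 23·m(¹H) + 28·m_n = 23.18009 + 28.2436 = 51.42369 amu
The mass defect is 51.42369 − 50.94396 = 0.47973 amu.
E_B = 0.47973 × 931.494 = 446.866 MeV
BE/A = 446.866 MeV / 51 = 8.762 MeV/nucleon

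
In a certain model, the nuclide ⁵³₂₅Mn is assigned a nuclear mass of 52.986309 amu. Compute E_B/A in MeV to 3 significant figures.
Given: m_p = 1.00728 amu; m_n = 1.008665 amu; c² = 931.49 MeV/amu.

Mass of separated nucleons = 25(1.00728) + 28(1.008665) = 25.18200 + 28.242620 = 53.424620 amu
Mass defect Δm = 53.424620 − 52.986309 = 0.438311 amu
Converting to energy: 0.438311 amu × 931.49 MeV/amu = 408.282 MeV
BE/A = 408.282 MeV / 53 = 7.703 MeV/nucleon

7.70 MeV/nucleon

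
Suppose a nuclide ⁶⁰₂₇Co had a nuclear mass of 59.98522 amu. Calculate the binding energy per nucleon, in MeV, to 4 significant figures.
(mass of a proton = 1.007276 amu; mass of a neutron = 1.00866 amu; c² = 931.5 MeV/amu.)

With 27 protons and 33 neutrons (A = 60):
Mass of separated nucleons = 27(1.007276) + 33(1.00866) = 27.196452 + 33.28578 = 60.482232 amu
Δm = 60.482232 − 59.98522 = 0.497012 amu
Converting to energy: 0.497012 amu × 931.5 MeV/amu = 462.967 MeV
Per nucleon: 462.967 / 60 = 7.716 MeV

7.716 MeV/nucleon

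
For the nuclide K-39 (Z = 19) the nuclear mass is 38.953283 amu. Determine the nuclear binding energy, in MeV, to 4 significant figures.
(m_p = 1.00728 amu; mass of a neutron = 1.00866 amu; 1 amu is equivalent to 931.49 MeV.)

Mass of separated nucleons = 19(1.00728) + 20(1.00866) = 19.13832 + 20.17320 = 39.31152 amu
Mass defect Δm = 39.31152 − 38.953283 = 0.358237 amu
Binding energy = Δm·c² = 0.358237 × 931.49 MeV/amu = 333.694 MeV

333.7 MeV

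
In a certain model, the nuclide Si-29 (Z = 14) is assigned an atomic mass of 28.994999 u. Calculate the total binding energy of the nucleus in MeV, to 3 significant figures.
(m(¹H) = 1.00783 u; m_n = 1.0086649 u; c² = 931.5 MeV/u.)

228 MeV

Σm = 14·m(¹H) + 15·m_n = 14.10962 + 15.1299735 = 29.2395935 u
Mass defect Δm = 29.2395935 − 28.994999 = 0.2445945 u
Converting to energy: 0.2445945 u × 931.5 MeV/u = 227.840 MeV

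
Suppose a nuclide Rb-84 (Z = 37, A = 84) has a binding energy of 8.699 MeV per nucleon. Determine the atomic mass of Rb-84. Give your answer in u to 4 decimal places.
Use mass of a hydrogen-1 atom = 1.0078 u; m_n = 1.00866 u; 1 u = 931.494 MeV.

Total binding energy = 84 × 8.699 = 730.716 MeV
Mass defect = 730.716 MeV / (931.494 MeV/u) = 0.784456 u
Constituent mass = 37(1.0078) + 47(1.00866) = 84.69562 u
Atomic mass = 84.69562 − 0.784456 = 83.911164 u ≈ 83.9112 u (to 4 decimal places)

83.9112 u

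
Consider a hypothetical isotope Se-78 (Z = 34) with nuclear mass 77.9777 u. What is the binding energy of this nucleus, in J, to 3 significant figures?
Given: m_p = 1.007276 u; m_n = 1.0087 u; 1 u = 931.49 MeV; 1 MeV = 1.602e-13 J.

With 34 protons and 44 neutrons (A = 78):
Σm = 34·m_p + 44·m_n = 34.247384 + 44.3828 = 78.630184 u
The mass defect is 78.630184 − 77.9777 = 0.652484 u.
E_B = 0.652484 × 931.49 = 607.782 MeV
In joules: 607.782 MeV × 1.602e-13 J/MeV = 9.7367e-11 J

9.74e-11 J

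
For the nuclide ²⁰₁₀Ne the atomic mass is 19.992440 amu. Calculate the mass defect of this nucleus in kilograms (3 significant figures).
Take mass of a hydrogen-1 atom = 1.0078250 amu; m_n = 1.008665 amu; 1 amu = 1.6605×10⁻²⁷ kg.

Z = 10, so N = A − Z = 20 − 10 = 10.
Mass of separated nucleons = 10(1.0078250) + 10(1.008665) = 10.0782500 + 10.086650 = 20.1649000 amu
Δm = 20.1649000 − 19.992440 = 0.1724600 amu
In SI units: 0.1724600 amu × 1.6605×10⁻²⁷ kg/amu = 2.8637e-28 kg

2.86e-28 kg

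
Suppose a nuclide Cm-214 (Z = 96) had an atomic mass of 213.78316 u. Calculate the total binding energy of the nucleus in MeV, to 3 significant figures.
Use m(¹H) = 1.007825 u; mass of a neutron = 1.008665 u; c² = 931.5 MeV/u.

1850 MeV

Z = 96, so N = A − Z = 214 − 96 = 118.
Total constituent mass: 96 × 1.007825 + 118 × 1.008665 = 215.773670 u
Δm = 215.773670 − 213.78316 = 1.990510 u
Converting to energy: 1.990510 u × 931.5 MeV/u = 1854.16 MeV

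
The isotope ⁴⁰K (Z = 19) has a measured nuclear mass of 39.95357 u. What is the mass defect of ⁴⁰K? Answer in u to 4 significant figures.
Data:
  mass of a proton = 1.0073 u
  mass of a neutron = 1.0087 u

0.3678 u

Total constituent mass: 19 × 1.0073 + 21 × 1.0087 = 40.3214 u
Δm = 40.3214 − 39.95357 = 0.36783 u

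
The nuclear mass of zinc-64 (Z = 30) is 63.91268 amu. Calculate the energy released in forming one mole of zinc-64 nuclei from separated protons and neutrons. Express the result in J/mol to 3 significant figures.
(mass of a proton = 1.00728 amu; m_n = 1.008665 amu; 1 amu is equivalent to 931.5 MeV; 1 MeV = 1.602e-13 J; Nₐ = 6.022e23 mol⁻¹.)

5.39e+13 J/mol

Mass of separated nucleons = 30(1.00728) + 34(1.008665) = 30.21840 + 34.294610 = 64.513010 amu
Δm = 64.513010 − 63.91268 = 0.600330 amu
E_B = 0.600330 × 931.5 = 559.207 MeV
Per nucleus in joules: 559.207 MeV × 1.602e-13 J/MeV = 8.9585e-11 J
Per mole: 8.9585e-11 J × 6.022e23 mol⁻¹ = 5.3948e+13 J/mol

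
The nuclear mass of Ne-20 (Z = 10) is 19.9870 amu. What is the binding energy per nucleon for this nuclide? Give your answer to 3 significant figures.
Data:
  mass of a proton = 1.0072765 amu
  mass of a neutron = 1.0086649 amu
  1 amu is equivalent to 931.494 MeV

8.03 MeV/nucleon

Total constituent mass: 10 × 1.0072765 + 10 × 1.0086649 = 20.1594140 amu
The mass defect is 20.1594140 − 19.9870 = 0.1724140 amu.
Binding energy = Δm·c² = 0.1724140 × 931.494 MeV/amu = 160.603 MeV
Dividing by A = 20 gives 8.030 MeV per nucleon.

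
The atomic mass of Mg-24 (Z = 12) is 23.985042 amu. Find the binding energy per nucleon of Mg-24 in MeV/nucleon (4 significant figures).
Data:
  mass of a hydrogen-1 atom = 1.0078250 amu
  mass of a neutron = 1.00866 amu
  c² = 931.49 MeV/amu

Total constituent mass: 12 × 1.0078250 + 12 × 1.00866 = 24.1978200 amu
The mass defect is 24.1978200 − 23.985042 = 0.2127780 amu.
Converting to energy: 0.2127780 amu × 931.49 MeV/amu = 198.201 MeV
BE/A = 198.201 MeV / 24 = 8.258 MeV/nucleon

8.258 MeV/nucleon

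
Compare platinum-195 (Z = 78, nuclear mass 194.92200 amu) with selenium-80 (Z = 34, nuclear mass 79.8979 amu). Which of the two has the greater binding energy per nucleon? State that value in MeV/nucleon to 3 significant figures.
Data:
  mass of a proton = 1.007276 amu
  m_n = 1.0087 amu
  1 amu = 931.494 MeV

selenium-80; 8.73 MeV/nucleon

platinum-195: Σm = 78(1.007276) + 117(1.0087) = 196.585428 amu; Δm = 1.663428 amu; E_B = 1549.5 MeV; E_B/A = 7.946 MeV
selenium-80: Σm = 34(1.007276) + 46(1.0087) = 80.647584 amu; Δm = 0.749684 amu; E_B = 698.33 MeV; E_B/A = 8.729 MeV
selenium-80 has the higher binding energy per nucleon, so it is the more tightly bound nucleus.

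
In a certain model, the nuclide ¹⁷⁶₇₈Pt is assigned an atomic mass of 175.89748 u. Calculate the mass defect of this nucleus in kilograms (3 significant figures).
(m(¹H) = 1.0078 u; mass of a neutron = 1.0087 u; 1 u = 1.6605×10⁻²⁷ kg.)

2.60e-27 kg

The nucleus contains 78 protons and 176 − 78 = 98 neutrons.
Mass of separated nucleons = 78(1.0078) + 98(1.0087) = 78.6084 + 98.8526 = 177.4610 u
Δm = 177.4610 − 175.89748 = 1.56352 u
In SI units: 1.56352 u × 1.6605×10⁻²⁷ kg/u = 2.5962e-27 kg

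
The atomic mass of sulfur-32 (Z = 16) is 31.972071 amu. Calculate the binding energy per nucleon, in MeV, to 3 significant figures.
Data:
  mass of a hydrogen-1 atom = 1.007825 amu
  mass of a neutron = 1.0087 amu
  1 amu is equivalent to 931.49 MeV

8.51 MeV/nucleon

With 16 protons and 16 neutrons (A = 32):
Σm = 16·m(¹H) + 16·m_n = 16.125200 + 16.1392 = 32.264400 amu
Mass defect Δm = 32.264400 − 31.972071 = 0.292329 amu
E_B = 0.292329 × 931.49 = 272.302 MeV
Dividing by A = 32 gives 8.509 MeV per nucleon.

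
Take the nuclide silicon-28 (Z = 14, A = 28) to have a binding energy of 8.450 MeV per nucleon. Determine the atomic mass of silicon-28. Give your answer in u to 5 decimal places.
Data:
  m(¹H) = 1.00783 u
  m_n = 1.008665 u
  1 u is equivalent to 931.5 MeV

Total binding energy = 28 × 8.450 = 236.600 MeV
Mass defect = 236.600 MeV / (931.5 MeV/u) = 0.2539989 u
Constituent mass = 14(1.00783) + 14(1.008665) = 28.230930 u
Atomic mass = 28.230930 − 0.2539989 = 27.9769311 u ≈ 27.97693 u (to 5 decimal places)

27.97693 u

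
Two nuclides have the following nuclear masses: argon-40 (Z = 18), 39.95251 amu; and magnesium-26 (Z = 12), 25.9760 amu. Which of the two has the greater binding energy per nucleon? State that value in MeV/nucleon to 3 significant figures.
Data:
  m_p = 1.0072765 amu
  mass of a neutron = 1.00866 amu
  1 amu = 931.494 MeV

argon-40: Σm = 18(1.0072765) + 22(1.00866) = 40.3214970 amu; Δm = 0.3689870 amu; E_B = 343.71 MeV; E_B/A = 8.593 MeV
magnesium-26: Σm = 12(1.0072765) + 14(1.00866) = 26.2085580 amu; Δm = 0.2325580 amu; E_B = 216.63 MeV; E_B/A = 8.332 MeV
argon-40 has the higher binding energy per nucleon, so it is the more tightly bound nucleus.

argon-40; 8.59 MeV/nucleon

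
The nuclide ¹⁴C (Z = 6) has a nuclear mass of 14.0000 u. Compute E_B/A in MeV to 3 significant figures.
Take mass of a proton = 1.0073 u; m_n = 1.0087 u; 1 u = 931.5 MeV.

7.55 MeV/nucleon

Mass of separated nucleons = 6(1.0073) + 8(1.0087) = 6.0438 + 8.0696 = 14.1134 u
Mass defect Δm = 14.1134 − 14.0000 = 0.1134 u
E_B = 0.1134 × 931.5 = 105.632 MeV
BE/A = 105.632 MeV / 14 = 7.545 MeV/nucleon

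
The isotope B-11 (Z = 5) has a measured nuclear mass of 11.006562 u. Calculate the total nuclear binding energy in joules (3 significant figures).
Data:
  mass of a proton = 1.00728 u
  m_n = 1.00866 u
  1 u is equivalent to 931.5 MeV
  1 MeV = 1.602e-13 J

1.22e-11 J

Z = 5, so N = A − Z = 11 − 5 = 6.
Total constituent mass: 5 × 1.00728 + 6 × 1.00866 = 11.08836 u
Mass defect Δm = 11.08836 − 11.006562 = 0.081798 u
Binding energy = Δm·c² = 0.081798 × 931.5 MeV/u = 76.1948 MeV
In joules: 76.1948 MeV × 1.602e-13 J/MeV = 1.2206e-11 J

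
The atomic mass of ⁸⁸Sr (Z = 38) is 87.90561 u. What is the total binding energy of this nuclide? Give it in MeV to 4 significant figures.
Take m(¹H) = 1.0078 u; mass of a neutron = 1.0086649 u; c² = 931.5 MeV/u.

767.6 MeV

With 38 protons and 50 neutrons (A = 88):
Σm = 38·m(¹H) + 50·m_n = 38.2964 + 50.4332450 = 88.7296450 u
Mass defect Δm = 88.7296450 − 87.90561 = 0.8240350 u
E_B = 0.8240350 × 931.5 = 767.589 MeV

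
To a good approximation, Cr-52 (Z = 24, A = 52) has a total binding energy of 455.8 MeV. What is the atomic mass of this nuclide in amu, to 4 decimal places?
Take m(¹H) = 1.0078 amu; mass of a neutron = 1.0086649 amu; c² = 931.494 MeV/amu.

51.9405 amu

Mass defect = 455.8 MeV / (931.494 MeV/amu) = 0.489321 amu
Constituent mass = 24(1.0078) + 28(1.0086649) = 52.4298172 amu
Atomic mass = 52.4298172 − 0.489321 = 51.9404962 amu ≈ 51.9405 amu (to 4 decimal places)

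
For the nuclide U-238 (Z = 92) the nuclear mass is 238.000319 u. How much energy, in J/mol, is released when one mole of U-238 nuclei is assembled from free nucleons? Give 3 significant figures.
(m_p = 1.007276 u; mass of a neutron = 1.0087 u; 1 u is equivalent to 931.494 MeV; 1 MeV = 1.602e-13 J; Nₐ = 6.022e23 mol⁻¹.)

1.74e+14 J/mol

Z = 92, so N = A − Z = 238 − 92 = 146.
Mass of separated nucleons = 92(1.007276) + 146(1.0087) = 92.669392 + 147.2702 = 239.939592 u
Mass defect Δm = 239.939592 − 238.000319 = 1.939273 u
Converting to energy: 1.939273 u × 931.494 MeV/u = 1806.42 MeV
Per nucleus in joules: 1806.42 MeV × 1.602e-13 J/MeV = 2.8939e-10 J
Per mole: 2.8939e-10 J × 6.022e23 mol⁻¹ = 1.7427e+14 J/mol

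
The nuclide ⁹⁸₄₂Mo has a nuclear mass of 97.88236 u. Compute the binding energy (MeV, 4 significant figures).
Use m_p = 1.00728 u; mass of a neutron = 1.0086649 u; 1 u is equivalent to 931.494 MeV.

Mass of separated nucleons = 42(1.00728) + 56(1.0086649) = 42.30576 + 56.4852344 = 98.7909944 u
The mass defect is 98.7909944 − 97.88236 = 0.9086344 u.
Converting to energy: 0.9086344 u × 931.494 MeV/u = 846.387 MeV

846.4 MeV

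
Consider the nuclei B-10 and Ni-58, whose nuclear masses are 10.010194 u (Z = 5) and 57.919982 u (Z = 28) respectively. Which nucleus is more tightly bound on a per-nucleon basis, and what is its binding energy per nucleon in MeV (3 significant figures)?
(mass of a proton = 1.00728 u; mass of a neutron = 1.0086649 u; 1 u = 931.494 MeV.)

B-10: Σm = 5(1.00728) + 5(1.0086649) = 10.0797245 u; Δm = 0.0695305 u; E_B = 64.767 MeV; E_B/A = 6.477 MeV
Ni-58: Σm = 28(1.00728) + 30(1.0086649) = 58.4637870 u; Δm = 0.5438050 u; E_B = 506.55 MeV; E_B/A = 8.734 MeV
Ni-58 has the higher binding energy per nucleon, so it is the more tightly bound nucleus.

Ni-58; 8.73 MeV/nucleon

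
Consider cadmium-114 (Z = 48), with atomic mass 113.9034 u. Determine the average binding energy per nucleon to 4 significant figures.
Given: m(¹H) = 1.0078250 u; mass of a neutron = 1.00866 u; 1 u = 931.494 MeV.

8.529 MeV/nucleon

Total constituent mass: 48 × 1.0078250 + 66 × 1.00866 = 114.9471600 u
Mass defect Δm = 114.9471600 − 113.9034 = 1.0437600 u
E_B = 1.0437600 × 931.494 = 972.256 MeV
Dividing by A = 114 gives 8.529 MeV per nucleon.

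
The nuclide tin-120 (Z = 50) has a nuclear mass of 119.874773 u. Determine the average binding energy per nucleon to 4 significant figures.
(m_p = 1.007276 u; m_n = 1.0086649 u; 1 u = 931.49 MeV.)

Z = 50, so N = A − Z = 120 − 50 = 70.
Mass of separated nucleons = 50(1.007276) + 70(1.0086649) = 50.363800 + 70.6065430 = 120.9703430 u
Δm = 120.9703430 − 119.874773 = 1.0955700 u
E_B = 1.0955700 × 931.49 = 1020.51 MeV
BE/A = 1020.51 MeV / 120 = 8.504 MeV/nucleon

8.504 MeV/nucleon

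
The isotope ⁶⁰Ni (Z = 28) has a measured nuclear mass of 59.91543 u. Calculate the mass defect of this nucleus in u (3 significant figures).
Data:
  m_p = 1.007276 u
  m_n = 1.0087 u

0.567 u

Σm = 28·m_p + 32·m_n = 28.203728 + 32.2784 = 60.482128 u
The mass defect is 60.482128 − 59.91543 = 0.566698 u.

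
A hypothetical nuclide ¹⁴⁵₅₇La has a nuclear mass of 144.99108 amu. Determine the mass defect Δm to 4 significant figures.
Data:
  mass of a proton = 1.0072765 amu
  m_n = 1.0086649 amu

1.186 amu

With 57 protons and 88 neutrons (A = 145):
Total constituent mass: 57 × 1.0072765 + 88 × 1.0086649 = 146.1772717 amu
Mass defect Δm = 146.1772717 − 144.99108 = 1.1861917 amu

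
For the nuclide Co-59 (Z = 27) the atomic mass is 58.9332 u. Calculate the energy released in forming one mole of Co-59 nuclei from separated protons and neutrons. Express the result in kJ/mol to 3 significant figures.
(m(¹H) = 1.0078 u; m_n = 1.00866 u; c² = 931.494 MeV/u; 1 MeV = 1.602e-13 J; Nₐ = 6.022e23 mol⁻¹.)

The nucleus contains 27 protons and 59 − 27 = 32 neutrons.
Mass of separated nucleons = 27(1.0078) + 32(1.00866) = 27.2106 + 32.27712 = 59.48772 u
Mass defect Δm = 59.48772 − 58.9332 = 0.55452 u
E_B = 0.55452 × 931.494 = 516.532 MeV
Per nucleus in joules: 516.532 MeV × 1.602e-13 J/MeV = 8.2748e-11 J
Per mole: 8.2748e-11 J × 6.022e23 mol⁻¹ = 4.9831e+13 J/mol

4.98e+10 kJ/mol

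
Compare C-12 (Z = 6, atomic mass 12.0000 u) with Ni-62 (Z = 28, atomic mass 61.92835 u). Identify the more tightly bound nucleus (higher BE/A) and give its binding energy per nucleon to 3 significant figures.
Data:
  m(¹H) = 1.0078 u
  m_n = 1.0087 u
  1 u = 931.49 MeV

C-12: Σm = 6(1.0078) + 6(1.0087) = 12.0990 u; Δm = 0.0990 u; E_B = 92.218 MeV; E_B/A = 7.6848 MeV
Ni-62: Σm = 28(1.0078) + 34(1.0087) = 62.5142 u; Δm = 0.58585 u; E_B = 545.71 MeV; E_B/A = 8.802 MeV
Ni-62 has the higher binding energy per nucleon, so it is the more tightly bound nucleus.

Ni-62; 8.80 MeV/nucleon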